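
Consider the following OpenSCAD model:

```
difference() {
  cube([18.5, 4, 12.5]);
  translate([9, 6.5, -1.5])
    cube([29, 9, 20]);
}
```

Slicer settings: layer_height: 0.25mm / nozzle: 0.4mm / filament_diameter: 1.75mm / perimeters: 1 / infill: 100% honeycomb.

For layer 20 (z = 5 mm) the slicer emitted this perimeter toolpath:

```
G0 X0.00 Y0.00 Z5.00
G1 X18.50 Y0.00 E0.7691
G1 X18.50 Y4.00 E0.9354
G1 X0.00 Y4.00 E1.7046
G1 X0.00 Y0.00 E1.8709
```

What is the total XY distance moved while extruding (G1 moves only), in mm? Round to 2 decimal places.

Sum the Euclidean lengths of each G1 segment: total = 45.00 mm.

45.00 mm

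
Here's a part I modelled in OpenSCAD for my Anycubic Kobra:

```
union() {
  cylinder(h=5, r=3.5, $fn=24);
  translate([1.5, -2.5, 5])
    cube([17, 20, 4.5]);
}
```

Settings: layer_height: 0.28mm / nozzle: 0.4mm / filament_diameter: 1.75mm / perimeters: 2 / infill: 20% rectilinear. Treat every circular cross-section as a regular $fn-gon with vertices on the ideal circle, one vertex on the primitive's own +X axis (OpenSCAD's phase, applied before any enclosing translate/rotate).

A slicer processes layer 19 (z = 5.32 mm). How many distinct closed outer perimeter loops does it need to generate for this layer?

At z = 5.32 mm: the cylinder is absent (z outside [0, 5]); the cube at (1.5, -2.5) is present — its section is the full 17×20 rectangle; Taking the union: only the 17×20 cube at (1.5, -2.5) is present, so the union is just that shape — 1 connected region. The result has 1 disconnected region.

1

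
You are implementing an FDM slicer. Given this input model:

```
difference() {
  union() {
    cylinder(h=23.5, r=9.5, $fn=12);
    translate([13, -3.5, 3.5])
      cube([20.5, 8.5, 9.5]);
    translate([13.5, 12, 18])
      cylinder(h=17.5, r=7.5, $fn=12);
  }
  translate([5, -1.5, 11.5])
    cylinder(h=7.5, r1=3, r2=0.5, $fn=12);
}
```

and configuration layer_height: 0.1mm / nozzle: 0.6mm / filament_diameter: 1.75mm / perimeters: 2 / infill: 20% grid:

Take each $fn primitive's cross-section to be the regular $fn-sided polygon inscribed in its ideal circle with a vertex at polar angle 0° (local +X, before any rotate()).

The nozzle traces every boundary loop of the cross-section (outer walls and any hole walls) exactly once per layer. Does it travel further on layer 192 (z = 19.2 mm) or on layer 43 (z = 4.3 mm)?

layer 43 (z = 4.3 mm)

Layer 192 (z = 19.2): the cylinder: section is a regular 12-gon, circumradius r=9.5 (perimeter = 2·12·9.500·sin(180°/12) = 59.01 mm); the cube at (13, -3.5) is not intersected at this z (z outside [3.5, 13]); the r=7.5 cylinder at (13.5, 12) contributes a regular 12-gon of circumradius 7.5 (perimeter = 2·12·7.500·sin(180°/12) = 46.59 mm); Merging all regions: the 2 present regions are separate (no shared area or edge), so areas and boundary lengths simply add and each stays a separate island — boundary = 105.60 mm; the cone at (5, -1.5) is not intersected at this z (z outside [11.5, 19]); Subtracting the remaining from the first: none of the subtracted shapes is present at this height, so that combined region is unchanged — boundary = 105.60 mm. So its perimeter = 105.60 mm. Layer 43 (z = 4.3): the r=9.5 cylinder contributes a regular 12-gon of circumradius 9.5 (perimeter = 2·12·9.500·sin(180°/12) = 59.01 mm); the cube at (13, -3.5) is present — its section is the full 20.5×8.5 rectangle (perimeter 58.00 mm); the cylinder at (13.5, 12) is not intersected at this z (z outside [18, 35.5]); Taking the union: the 2 present regions are separate (no shared area or edge), so areas and boundary lengths simply add and each stays a separate island — boundary = 117.01 mm; the cone at (5, -1.5) does not reach this height (z outside [11.5, 19]); After the difference (first − rest): none of the subtracted shapes is present at this height, so the result so far is unchanged — boundary = 117.01 mm. So its perimeter = 117.01 mm. Layer 43 is larger (117.01 vs 105.60 mm).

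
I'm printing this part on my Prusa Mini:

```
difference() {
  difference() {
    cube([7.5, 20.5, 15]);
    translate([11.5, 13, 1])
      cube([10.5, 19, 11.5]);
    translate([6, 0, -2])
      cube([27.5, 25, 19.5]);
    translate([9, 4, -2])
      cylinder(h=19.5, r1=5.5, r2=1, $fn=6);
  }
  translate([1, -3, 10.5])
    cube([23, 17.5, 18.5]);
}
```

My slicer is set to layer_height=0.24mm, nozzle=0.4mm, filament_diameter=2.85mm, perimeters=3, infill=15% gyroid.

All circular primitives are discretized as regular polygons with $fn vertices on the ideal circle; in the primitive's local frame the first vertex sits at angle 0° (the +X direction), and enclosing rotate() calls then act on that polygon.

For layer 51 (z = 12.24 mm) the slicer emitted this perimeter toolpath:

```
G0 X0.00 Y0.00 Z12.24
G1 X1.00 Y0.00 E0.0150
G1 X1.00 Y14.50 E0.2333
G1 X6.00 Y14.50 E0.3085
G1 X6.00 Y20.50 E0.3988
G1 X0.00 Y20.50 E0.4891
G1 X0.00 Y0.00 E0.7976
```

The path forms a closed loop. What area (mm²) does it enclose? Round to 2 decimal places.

50.50 mm²

Apply the shoelace formula to the sequence of (X, Y) vertices; enclosed area = 50.50 mm².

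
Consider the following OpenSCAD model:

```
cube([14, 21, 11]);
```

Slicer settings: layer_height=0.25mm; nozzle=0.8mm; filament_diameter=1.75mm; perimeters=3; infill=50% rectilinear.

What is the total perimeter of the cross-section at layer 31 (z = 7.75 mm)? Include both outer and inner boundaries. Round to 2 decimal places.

At z = 7.75 mm: the 14×21 cube contributes its full rectangle (perimeter 70.00 mm). Overall, the cross-section is a single solid region. Total boundary length (outer) = 70.00 mm.

70.00 mm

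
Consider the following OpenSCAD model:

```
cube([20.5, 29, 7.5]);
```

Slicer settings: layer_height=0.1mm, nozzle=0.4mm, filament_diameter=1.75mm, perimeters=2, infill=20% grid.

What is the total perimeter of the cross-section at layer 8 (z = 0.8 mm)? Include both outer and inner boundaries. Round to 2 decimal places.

At z = 0.8 mm: the cube (footprint 20.5×29) is included at this height (perimeter 99.00 mm). Overall, the cross-section is a single solid region. Total boundary length (outer) = 99.00 mm.

99.00 mm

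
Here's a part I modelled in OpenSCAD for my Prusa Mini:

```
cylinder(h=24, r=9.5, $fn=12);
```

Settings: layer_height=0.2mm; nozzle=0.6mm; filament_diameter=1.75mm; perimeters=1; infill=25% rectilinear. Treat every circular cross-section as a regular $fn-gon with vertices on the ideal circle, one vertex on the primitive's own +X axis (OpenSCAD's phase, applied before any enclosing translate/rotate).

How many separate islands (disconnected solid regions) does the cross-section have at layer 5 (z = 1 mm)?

1

At z = 1 mm: the r=9.5 cylinder gives a regular 12-gon of circumradius 9.5 (constant along its height). Overall, the cross-section is a single solid region. Island count = 1.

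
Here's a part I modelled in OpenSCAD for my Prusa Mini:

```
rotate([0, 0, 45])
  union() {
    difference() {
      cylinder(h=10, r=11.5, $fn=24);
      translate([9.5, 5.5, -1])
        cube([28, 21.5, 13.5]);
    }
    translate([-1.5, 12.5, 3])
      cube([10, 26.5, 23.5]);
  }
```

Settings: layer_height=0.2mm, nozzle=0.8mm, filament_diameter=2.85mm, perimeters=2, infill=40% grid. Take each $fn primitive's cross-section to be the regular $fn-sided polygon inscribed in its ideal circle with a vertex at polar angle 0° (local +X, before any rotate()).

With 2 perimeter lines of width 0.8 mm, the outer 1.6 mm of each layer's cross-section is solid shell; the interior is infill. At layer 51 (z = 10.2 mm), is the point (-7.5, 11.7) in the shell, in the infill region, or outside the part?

shell

At z = 10.2 mm: the cylinder is absent (z outside [0, 10]); the 28×21.5 cube at (9.5, 5.5) contributes its full rectangle; Subtracting the remaining from the first: the first operand is absent here, so nothing remains; the cube at (-1.5, 12.5) (footprint 10×26.5) is included at this height; Taking the union: only the 10×26.5 cube at (-1.5, 12.5) is present, so the union is just that shape — 1 connected region; (whole slice rotated 45° about Z — lengths, areas and connectivity unchanged). Overall, the cross-section is a single solid region. Undo the 45° rotation: the query point maps to (2.970, 13.576) in the un-rotated model frame. The nearest boundary edge runs (-1.50, 12.50)→(8.50, 12.50); distance from the point to it = 1.08 mm. The point is inside the cross-section, 1.08 mm from the nearest boundary — within the 1.6 mm shell band (2 × 0.8).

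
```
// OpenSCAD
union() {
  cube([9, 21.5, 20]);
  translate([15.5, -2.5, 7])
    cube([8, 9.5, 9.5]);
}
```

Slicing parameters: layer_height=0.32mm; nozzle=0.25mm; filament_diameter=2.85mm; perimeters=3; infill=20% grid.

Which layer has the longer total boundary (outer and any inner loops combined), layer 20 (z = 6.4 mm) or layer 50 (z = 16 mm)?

Layer 20 (z = 6.4): the cube is present — its section is the full 9×21.5 rectangle (perimeter 61.00 mm); the cube at (15.5, -2.5) does not reach this height (z outside [7, 16.5]); Combining (union): only the 9×21.5 cube is present, so the union is just that shape — boundary = 61.00 mm. So its perimeter = 61.00 mm. Layer 50 (z = 16): the cube (footprint 9×21.5) is included at this height (perimeter 61.00 mm); the 8×9.5 cube at (15.5, -2.5) contributes its full rectangle (perimeter 35.00 mm); Taking the union: the 2 present regions are separate (no shared area or edge), so areas and boundary lengths simply add and each stays a separate island — boundary = 96.00 mm. So its perimeter = 96.00 mm. Layer 50 is larger (96.00 vs 61.00 mm).

layer 50 (z = 16 mm)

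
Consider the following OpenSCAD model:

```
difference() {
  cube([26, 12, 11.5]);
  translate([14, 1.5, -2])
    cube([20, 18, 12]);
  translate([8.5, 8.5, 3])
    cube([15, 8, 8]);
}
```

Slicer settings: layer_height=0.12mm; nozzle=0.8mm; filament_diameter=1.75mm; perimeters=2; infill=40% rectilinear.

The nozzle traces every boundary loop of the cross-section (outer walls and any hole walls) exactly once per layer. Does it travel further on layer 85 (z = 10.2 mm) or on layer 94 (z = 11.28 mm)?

Layer 85 (z = 10.2): the cube (footprint 26×12) is included at this height (perimeter 76.00 mm); the cube at (14, 1.5) is not intersected at this z (z outside [-2, 10]); the cube at (8.5, 8.5) is present — its section is the full 15×8 rectangle (perimeter 46.00 mm); After the difference (first − rest): starting from the 26×12 cube, the 15×8 cube at (8.5, 8.5) partially overlaps it — only the 52.50 mm² overlap (of its 120.00 mm²) is removed, clipping the outline — boundary = 83.00 mm. So its perimeter = 83.00 mm. Layer 94 (z = 11.28): the cube (footprint 26×12) is included at this height (perimeter 76.00 mm); the cube at (14, 1.5) is not intersected at this z (z outside [-2, 10]); the cube at (8.5, 8.5) is absent (z outside [3, 11]); Subtracting the remaining from the first: none of the subtracted shapes is present at this height, so the 26×12 cube is unchanged — boundary = 76.00 mm. So its perimeter = 76.00 mm. Layer 85 is larger (83.00 vs 76.00 mm).

layer 85 (z = 10.2 mm)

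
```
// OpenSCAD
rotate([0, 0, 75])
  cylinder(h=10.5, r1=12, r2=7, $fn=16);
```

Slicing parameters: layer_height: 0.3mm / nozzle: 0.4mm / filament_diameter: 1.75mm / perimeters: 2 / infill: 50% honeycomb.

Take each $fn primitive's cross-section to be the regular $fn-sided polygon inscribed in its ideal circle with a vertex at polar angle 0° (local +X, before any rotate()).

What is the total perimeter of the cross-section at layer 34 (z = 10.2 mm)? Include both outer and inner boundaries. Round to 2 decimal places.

44.59 mm

At z = 10.2 mm: the cone: at t=0.971 of its height the radius interpolates to r₁+(r₂−r₁)t = 7.143, giving a regular 16-gon of that circumradius (perimeter = 2·16·7.143·sin(180°/16) = 44.59 mm); (whole slice rotated 75° about Z — lengths, areas and connectivity unchanged). Overall, the cross-section is a single solid region. Total boundary length (outer) = 44.59 mm.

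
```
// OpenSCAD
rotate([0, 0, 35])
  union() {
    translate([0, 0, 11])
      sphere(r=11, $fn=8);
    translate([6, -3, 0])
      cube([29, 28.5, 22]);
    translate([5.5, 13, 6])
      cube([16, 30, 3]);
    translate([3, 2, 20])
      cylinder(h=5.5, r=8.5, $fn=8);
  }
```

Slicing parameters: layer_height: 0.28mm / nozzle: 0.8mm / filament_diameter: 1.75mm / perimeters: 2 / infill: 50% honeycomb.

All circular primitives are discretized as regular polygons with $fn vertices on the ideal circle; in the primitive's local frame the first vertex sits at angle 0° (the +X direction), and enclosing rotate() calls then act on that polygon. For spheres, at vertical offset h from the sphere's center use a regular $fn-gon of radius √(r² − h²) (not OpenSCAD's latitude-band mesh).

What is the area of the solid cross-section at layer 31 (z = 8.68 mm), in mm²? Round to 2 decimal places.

1402.68 mm²

At z = 8.68 mm: the r=11 sphere slices to a regular 8-gon of circumradius 10.753 (√(r²−h²) with h=2.32 from center) (area = (8/2)·10.753²·sin(360°/8) = 327.02 mm²); the 29×28.5 cube at (6, -3) contributes its full rectangle (area 826.50 mm²); the cube at (5.5, 13) is present — its section is the full 16×30 rectangle (area 480.00 mm²); the cylinder at (3, 2) is absent (z outside [20, 25.5]); Merging all regions: the regions partially overlap — summed areas 1633.52 mm² minus the doubly-counted overlap 230.84 mm² gives 1402.68 mm² — area = 1402.68 mm²; (whole slice rotated 35° about Z — lengths, areas and connectivity unchanged). Overall, the cross-section is a single solid region. Net area = 1402.68 mm².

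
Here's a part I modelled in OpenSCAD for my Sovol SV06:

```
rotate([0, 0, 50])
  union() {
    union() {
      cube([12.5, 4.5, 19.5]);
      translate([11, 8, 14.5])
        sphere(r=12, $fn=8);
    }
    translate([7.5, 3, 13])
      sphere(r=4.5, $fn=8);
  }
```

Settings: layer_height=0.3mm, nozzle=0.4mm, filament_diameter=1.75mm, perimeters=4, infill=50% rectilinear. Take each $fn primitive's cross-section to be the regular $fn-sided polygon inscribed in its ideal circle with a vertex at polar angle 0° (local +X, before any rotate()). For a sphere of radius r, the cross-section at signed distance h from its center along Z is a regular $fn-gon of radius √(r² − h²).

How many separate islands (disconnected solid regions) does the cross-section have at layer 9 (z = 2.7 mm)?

2

At z = 2.7 mm: the cube is present — its section is the full 12.5×4.5 rectangle; the r=12 sphere at (11, 8) slices to a regular 8-gon of circumradius 2.182 (√(r²−h²) with h=11.8 from center); Taking the union: the 2 present regions are separate (no shared area or edge), so areas and boundary lengths simply add and each stays a separate island — 2 connected regions; the sphere at (7.5, 3) is not intersected at this z (|z−center|=10.300 > r=4.5); Combining (union): only that combined region is present, so the union is just that shape — 2 connected regions; (whole slice rotated 50° about Z — lengths, areas and connectivity unchanged). Overall, the cross-section has 2 separate islands. Island count = 2.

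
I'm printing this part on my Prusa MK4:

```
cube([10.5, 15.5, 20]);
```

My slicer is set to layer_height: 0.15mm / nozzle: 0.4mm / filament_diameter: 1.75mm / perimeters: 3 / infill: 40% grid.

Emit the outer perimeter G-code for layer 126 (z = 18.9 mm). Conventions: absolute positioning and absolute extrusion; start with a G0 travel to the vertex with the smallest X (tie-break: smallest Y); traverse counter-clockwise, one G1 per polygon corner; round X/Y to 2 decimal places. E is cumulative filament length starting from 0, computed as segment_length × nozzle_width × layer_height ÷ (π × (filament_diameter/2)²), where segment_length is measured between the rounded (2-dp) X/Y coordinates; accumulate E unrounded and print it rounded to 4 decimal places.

G0 X0.00 Y0.00 Z18.90
G1 X10.50 Y0.00 E0.2619
G1 X10.50 Y15.50 E0.6486
G1 X0.00 Y15.50 E0.9105
G1 X0.00 Y0.00 E1.2971

At z = 18.9 mm: the cube (footprint 10.5×15.5) is included at this height. The outline is a single polygon with 4 vertices. Extrusion per mm of travel: 0.4 × 0.15 / (π × 0.875²) = 0.024945. Accumulating E over each segment gives final E = 1.2971.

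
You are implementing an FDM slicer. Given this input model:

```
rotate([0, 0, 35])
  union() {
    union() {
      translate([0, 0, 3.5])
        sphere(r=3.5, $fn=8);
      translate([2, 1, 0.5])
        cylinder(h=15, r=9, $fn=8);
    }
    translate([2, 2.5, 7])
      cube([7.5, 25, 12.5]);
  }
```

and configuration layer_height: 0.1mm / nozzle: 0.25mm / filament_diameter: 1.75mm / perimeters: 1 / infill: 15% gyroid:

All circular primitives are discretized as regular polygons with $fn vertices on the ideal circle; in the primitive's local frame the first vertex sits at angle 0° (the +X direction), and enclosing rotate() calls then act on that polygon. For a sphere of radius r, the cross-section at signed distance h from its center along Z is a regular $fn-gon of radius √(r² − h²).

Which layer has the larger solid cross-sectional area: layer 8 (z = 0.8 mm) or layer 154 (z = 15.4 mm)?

layer 154 (z = 15.4 mm)

Layer 8 (z = 0.8): the sphere: section is a regular 8-gon, circumradius = √(r²−h²) = √(3.5²−2.7²) = 2.227 (area = (8/2)·2.227²·sin(360°/8) = 14.03 mm²); the cylinder at (2, 1): section is a regular 8-gon, circumradius r=9 (area = (8/2)·9.000²·sin(360°/8) = 229.10 mm²); Taking the union: the r=3.5 sphere lies entirely inside the r=9 cylinder at (2, 1), so the union is just the r=9 cylinder at (2, 1) — area = 229.10 mm²; the cube at (2, 2.5) is not intersected at this z (z outside [7, 19.5]); Merging all regions: only that combined region is present, so the union is just that shape — area = 229.10 mm²; (rotated 35° about Z; rotation is an isometry so areas/perimeters/island counts are preserved). So its area = 229.10 mm². Layer 154 (z = 15.4): the sphere is absent (|z−center|=11.900 > r=3.5); the cylinder at (2, 1): section is a regular 8-gon, circumradius r=9 (area = (8/2)·9.000²·sin(360°/8) = 229.10 mm²); Combining (union): only the r=9 cylinder at (2, 1) is present, so the union is just that shape — area = 229.10 mm²; the 7.5×25 cube at (2, 2.5) contributes its full rectangle (area 187.50 mm²); Taking the union: the regions partially overlap — summed areas 416.60 mm² minus the doubly-counted overlap 43.31 mm² gives 373.29 mm² — area = 373.29 mm²; (rotated 35° about Z; rotation is an isometry so areas/perimeters/island counts are preserved). So its area = 373.29 mm². Layer 154 is larger (373.29 vs 229.10 mm²).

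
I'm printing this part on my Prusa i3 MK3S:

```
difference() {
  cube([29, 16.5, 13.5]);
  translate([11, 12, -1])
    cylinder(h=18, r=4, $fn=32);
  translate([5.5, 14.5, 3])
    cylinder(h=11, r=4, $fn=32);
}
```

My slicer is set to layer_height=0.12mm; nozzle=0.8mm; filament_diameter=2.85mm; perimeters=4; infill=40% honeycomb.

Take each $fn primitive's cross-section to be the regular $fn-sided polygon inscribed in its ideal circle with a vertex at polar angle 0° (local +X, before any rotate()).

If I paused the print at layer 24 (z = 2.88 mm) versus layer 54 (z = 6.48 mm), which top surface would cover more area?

Layer 24 (z = 2.88): the 29×16.5 cube contributes its full rectangle (area 478.50 mm²); the cylinder at (11, 12): section is a regular 32-gon, circumradius r=4 (area = (32/2)·4.000²·sin(360°/32) = 49.94 mm²); the cylinder at (5.5, 14.5) does not reach this height (z outside [3, 14]); Subtracting the remaining from the first: starting from the 29×16.5 cube (478.50 mm²), the r=4 cylinder at (11, 12) lies wholly inside it (removes its full 49.94 mm² and its 25.09 mm outline becomes a hole wall) — area = 428.56 mm². So its area = 428.56 mm². Layer 54 (z = 6.48): the cube is present — its section is the full 29×16.5 rectangle (area 478.50 mm²); the cylinder at (11, 12): section is a regular 32-gon, circumradius r=4 (area = (32/2)·4.000²·sin(360°/32) = 49.94 mm²); the r=4 cylinder at (5.5, 14.5) gives a regular 32-gon of circumradius 4 (constant along its height) (area = (32/2)·4.000²·sin(360°/32) = 49.94 mm²); After the difference (first − rest): starting from the 29×16.5 cube (478.50 mm²), the r=4 cylinder at (11, 12) lies wholly inside it (removes its full 49.94 mm² and its 25.09 mm outline becomes a hole wall); the r=4 cylinder at (5.5, 14.5) partially overlaps it — only the 33.34 mm² overlap (of its 49.94 mm²) is removed, clipping the outline — area = 395.22 mm². So its area = 395.22 mm². Layer 24 is larger (428.56 vs 395.22 mm²).

layer 24 (z = 2.88 mm)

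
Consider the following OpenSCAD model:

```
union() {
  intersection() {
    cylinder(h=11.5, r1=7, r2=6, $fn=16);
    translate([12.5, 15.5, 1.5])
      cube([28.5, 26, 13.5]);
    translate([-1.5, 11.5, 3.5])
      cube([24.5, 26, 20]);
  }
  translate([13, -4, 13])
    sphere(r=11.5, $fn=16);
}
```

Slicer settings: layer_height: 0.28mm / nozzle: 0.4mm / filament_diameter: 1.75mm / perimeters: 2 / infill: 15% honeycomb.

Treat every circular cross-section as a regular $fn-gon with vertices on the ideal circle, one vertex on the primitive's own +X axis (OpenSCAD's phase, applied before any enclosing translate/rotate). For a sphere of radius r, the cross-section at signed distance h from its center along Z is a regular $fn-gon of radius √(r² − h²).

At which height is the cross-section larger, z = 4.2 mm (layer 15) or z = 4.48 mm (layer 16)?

Layer 15 (z = 4.2): the cone: at t=0.365 of its height the radius interpolates to r₁+(r₂−r₁)t = 6.635, giving a regular 16-gon of that circumradius (area = (16/2)·6.635²·sin(360°/16) = 134.77 mm²); the 28.5×26 cube at (12.5, 15.5) contributes its full rectangle (area 741.00 mm²); the cube at (-1.5, 11.5) is present — its section is the full 24.5×26 rectangle (area 637.00 mm²); Keeping only the common overlap: the 28.5×26 cube at (12.5, 15.5) does not overlap the cone (empty); the 24.5×26 cube at (-1.5, 11.5) does not overlap the running intersection (empty) — nothing remains; the r=11.5 sphere at (13, -4) contributes a regular 16-gon of circumradius √(11.5²−8.8²) = 7.403 (area = (16/2)·7.403²·sin(360°/16) = 167.80 mm²); Combining (union): only the r=11.5 sphere at (13, -4) is present, so the union is just that shape — area = 167.80 mm². So its area = 167.80 mm². Layer 16 (z = 4.48): the cone (r1=7→r2=6) has section circumradius 6.610 here — a regular 16-gon (area = (16/2)·6.610²·sin(360°/16) = 133.78 mm²); the 28.5×26 cube at (12.5, 15.5) contributes its full rectangle (area 741.00 mm²); the cube at (-1.5, 11.5) is present — its section is the full 24.5×26 rectangle (area 637.00 mm²); After intersecting: the 28.5×26 cube at (12.5, 15.5) does not overlap the cone (empty); the 24.5×26 cube at (-1.5, 11.5) does not overlap the running intersection (empty) — nothing remains; the r=11.5 sphere at (13, -4) contributes a regular 16-gon of circumradius √(11.5²−8.52²) = 7.724 (area = (16/2)·7.724²·sin(360°/16) = 182.65 mm²); Combining (union): only the r=11.5 sphere at (13, -4) is present, so the union is just that shape — area = 182.65 mm². So its area = 182.65 mm². Layer 16 is larger (182.65 vs 167.80 mm²).

layer 16 (z = 4.48 mm)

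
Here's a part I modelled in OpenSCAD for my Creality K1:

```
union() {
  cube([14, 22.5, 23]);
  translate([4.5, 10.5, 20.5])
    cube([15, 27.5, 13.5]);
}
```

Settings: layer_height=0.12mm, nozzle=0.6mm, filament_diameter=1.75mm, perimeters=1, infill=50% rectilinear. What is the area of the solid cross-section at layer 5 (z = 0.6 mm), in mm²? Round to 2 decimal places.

At z = 0.6 mm: the 14×22.5 cube contributes its full rectangle (area 315.00 mm²); the cube at (4.5, 10.5) is not intersected at this z (z outside [20.5, 34]); Taking the union: only the 14×22.5 cube is present, so the union is just that shape — area = 315.00 mm². Overall, the cross-section is a single solid region. Net area = 315.00 mm².

315.00 mm²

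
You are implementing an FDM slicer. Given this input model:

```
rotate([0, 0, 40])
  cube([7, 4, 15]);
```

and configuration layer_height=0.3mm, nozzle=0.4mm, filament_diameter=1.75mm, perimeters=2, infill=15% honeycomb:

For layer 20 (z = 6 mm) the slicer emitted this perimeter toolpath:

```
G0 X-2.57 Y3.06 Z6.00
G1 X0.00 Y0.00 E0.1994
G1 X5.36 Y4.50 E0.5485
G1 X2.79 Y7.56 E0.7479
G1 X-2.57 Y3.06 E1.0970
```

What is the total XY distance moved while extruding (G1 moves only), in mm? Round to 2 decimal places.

21.99 mm

Sum the Euclidean lengths of each G1 segment: total = 21.99 mm.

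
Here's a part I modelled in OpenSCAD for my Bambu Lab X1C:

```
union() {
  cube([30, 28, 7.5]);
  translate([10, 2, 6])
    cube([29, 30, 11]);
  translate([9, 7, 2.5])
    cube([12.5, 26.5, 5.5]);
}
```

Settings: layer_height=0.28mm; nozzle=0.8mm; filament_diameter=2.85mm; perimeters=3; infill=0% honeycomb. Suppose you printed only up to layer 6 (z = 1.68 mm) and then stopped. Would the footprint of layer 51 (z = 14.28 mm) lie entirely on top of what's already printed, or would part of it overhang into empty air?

part overhangs

Compare the two slices. At z = 1.68: the cube (footprint 30×28) is included at this height (area 840.00 mm²); the cube at (10, 2) does not reach this height (z outside [6, 17]); the cube at (9, 7) does not reach this height (z outside [2.5, 8]); Combining (union): only the 30×28 cube is present, so the union is just that shape — area = 840.00 mm². At z = 14.28: the cube does not reach this height (z outside [0, 7.5]); the 29×30 cube at (10, 2) contributes its full rectangle (area 870.00 mm²); the cube at (9, 7) is not intersected at this z (z outside [2.5, 8]); Combining (union): only the 29×30 cube at (10, 2) is present, so the union is just that shape — area = 870.00 mm². Checking containment: at z = 14.28 the cross-section extends beyond the z = 1.68 cross-section by about 350.00 mm².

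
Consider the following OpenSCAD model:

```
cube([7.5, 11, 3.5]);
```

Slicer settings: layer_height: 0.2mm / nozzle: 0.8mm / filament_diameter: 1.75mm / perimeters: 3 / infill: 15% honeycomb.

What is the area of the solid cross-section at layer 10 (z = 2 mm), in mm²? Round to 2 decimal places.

82.50 mm²

At z = 2 mm: the 7.5×11 cube contributes its full rectangle (area 82.50 mm²). Overall, the cross-section is a single solid region. Net area = 82.50 mm².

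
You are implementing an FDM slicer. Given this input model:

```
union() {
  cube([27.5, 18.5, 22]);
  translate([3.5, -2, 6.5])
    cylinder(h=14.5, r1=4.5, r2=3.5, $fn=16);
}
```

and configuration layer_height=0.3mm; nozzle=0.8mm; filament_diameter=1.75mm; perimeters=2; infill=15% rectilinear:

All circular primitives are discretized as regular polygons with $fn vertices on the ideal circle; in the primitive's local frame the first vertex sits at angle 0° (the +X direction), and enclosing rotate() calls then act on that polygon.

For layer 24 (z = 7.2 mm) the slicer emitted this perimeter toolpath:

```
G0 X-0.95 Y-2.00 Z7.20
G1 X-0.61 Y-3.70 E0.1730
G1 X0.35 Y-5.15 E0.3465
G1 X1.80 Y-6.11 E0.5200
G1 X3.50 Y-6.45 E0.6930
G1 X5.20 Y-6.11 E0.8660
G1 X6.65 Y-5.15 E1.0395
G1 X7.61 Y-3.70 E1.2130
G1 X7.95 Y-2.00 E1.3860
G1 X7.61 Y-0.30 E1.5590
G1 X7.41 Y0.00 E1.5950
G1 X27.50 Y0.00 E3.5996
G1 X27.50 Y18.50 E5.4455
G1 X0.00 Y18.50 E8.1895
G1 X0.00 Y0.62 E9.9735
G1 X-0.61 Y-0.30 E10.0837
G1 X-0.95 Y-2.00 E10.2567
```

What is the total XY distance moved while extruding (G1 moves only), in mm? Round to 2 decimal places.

102.79 mm

Sum the Euclidean lengths of each G1 segment: total = 102.79 mm.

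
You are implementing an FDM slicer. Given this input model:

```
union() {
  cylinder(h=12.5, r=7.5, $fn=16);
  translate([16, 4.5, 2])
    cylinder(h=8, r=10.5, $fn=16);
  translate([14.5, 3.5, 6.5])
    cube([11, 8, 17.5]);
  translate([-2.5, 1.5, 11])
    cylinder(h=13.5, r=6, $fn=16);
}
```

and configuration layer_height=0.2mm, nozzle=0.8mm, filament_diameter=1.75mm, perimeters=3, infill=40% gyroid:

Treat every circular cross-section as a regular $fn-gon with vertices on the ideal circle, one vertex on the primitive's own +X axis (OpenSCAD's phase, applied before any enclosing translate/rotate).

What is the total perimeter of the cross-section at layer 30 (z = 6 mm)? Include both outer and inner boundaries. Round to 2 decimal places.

99.69 mm

At z = 6 mm: the cylinder: section is a regular 16-gon, circumradius r=7.5 (perimeter = 2·16·7.500·sin(180°/16) = 46.82 mm); the cylinder at (16, 4.5): section is a regular 16-gon, circumradius r=10.5 (perimeter = 2·16·10.500·sin(180°/16) = 65.55 mm); the cube at (14.5, 3.5) is not intersected at this z (z outside [6.5, 24]); the cylinder at (-2.5, 1.5) is not intersected at this z (z outside [11, 24.5]); Taking the union: the regions partially overlap (shared area 4.81 mm²), so the edge portions inside another operand are dropped and the merged outline is re-measured after clipping — boundary = 99.69 mm. Overall, the cross-section is a single solid region. Total boundary length (outer) = 99.69 mm.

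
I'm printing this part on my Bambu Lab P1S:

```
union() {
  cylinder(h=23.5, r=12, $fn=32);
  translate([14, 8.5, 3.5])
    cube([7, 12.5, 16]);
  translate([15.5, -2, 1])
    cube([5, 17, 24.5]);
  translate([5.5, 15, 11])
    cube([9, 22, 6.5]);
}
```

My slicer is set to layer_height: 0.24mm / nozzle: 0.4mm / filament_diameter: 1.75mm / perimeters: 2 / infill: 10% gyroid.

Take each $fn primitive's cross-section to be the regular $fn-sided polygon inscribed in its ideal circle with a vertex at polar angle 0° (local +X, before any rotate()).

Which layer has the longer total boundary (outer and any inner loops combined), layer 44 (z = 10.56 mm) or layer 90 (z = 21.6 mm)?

layer 44 (z = 10.56 mm)

Layer 44 (z = 10.56): the r=12 cylinder gives a regular 32-gon of circumradius 12 (constant along its height) (perimeter = 2·32·12.000·sin(180°/32) = 75.28 mm); the 7×12.5 cube at (14, 8.5) contributes its full rectangle (perimeter 39.00 mm); the cube at (15.5, -2) (footprint 5×17) is included at this height (perimeter 44.00 mm); the cube at (5.5, 15) is absent (z outside [11, 17.5]); Combining (union): the regions partially overlap (shared area 32.50 mm²), so the edge portions inside another operand are dropped and the merged outline is re-measured after clipping — boundary = 135.28 mm. So its perimeter = 135.28 mm. Layer 90 (z = 21.6): the cylinder: section is a regular 32-gon, circumradius r=12 (perimeter = 2·32·12.000·sin(180°/32) = 75.28 mm); the cube at (14, 8.5) is not intersected at this z (z outside [3.5, 19.5]); the cube at (15.5, -2) (footprint 5×17) is included at this height (perimeter 44.00 mm); the cube at (5.5, 15) does not reach this height (z outside [11, 17.5]); Taking the union: the 2 present regions are separate (no shared area or edge), so areas and boundary lengths simply add and each stays a separate island — boundary = 119.28 mm. So its perimeter = 119.28 mm. Layer 44 is larger (135.28 vs 119.28 mm).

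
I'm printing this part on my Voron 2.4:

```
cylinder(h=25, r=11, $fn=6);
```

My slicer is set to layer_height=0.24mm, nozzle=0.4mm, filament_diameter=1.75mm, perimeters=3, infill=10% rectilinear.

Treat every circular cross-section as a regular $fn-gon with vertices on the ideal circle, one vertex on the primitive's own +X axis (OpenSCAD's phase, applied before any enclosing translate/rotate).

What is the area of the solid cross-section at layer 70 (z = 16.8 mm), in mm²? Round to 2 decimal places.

At z = 16.8 mm: the r=11 cylinder contributes a regular 6-gon of circumradius 11 (area = (6/2)·11.000²·sin(360°/6) = 314.37 mm²). Overall, the cross-section is a single solid region. Net area = 314.37 mm².

314.37 mm²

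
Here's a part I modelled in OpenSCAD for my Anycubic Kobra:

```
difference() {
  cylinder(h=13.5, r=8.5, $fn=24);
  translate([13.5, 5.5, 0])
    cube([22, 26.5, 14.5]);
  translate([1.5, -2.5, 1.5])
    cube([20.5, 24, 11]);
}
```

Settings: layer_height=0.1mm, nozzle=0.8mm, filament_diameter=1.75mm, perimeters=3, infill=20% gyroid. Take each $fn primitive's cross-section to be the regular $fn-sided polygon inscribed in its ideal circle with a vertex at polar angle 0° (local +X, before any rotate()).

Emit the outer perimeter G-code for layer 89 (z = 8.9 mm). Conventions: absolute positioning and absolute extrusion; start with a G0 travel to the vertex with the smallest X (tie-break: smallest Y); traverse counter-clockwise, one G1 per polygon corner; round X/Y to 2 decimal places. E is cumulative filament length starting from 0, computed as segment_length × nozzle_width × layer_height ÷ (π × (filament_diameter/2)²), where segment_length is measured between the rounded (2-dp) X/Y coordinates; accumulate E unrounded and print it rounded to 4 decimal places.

G0 X-8.50 Y0.00 Z8.90
G1 X-8.21 Y-2.20 E0.0738
G1 X-7.36 Y-4.25 E0.1476
G1 X-6.01 Y-6.01 E0.2214
G1 X-4.25 Y-7.36 E0.2952
G1 X-2.20 Y-8.21 E0.3690
G1 X0.00 Y-8.50 E0.4428
G1 X2.20 Y-8.21 E0.5166
G1 X4.25 Y-7.36 E0.5904
G1 X6.01 Y-6.01 E0.6642
G1 X7.36 Y-4.25 E0.7380
G1 X8.09 Y-2.50 E0.8010
G1 X1.50 Y-2.50 E1.0202
G1 X1.50 Y8.30 E1.3794
G1 X0.00 Y8.50 E1.4297
G1 X-2.20 Y8.21 E1.5036
G1 X-4.25 Y7.36 E1.5774
G1 X-6.01 Y6.01 E1.6511
G1 X-7.36 Y4.25 E1.7249
G1 X-8.21 Y2.20 E1.7987
G1 X-8.50 Y0.00 E1.8725

At z = 8.9 mm: the r=8.5 cylinder gives a regular 24-gon of circumradius 8.5 (constant along its height); the 22×26.5 cube at (13.5, 5.5) contributes its full rectangle; the 20.5×24 cube at (1.5, -2.5) contributes its full rectangle; Taking the first minus the rest: starting from the r=8.5 cylinder, the 22×26.5 cube at (13.5, 5.5) misses the remaining region (no effect); the 20.5×24 cube at (1.5, -2.5) partially overlaps it — only the 60.57 mm² overlap (of its 492.00 mm²) is removed, clipping the outline — 1 connected region. The outline is a single polygon with 20 vertices. Extrusion per mm of travel: 0.8 × 0.1 / (π × 0.875²) = 0.033260. Accumulating E over each segment gives final E = 1.8725.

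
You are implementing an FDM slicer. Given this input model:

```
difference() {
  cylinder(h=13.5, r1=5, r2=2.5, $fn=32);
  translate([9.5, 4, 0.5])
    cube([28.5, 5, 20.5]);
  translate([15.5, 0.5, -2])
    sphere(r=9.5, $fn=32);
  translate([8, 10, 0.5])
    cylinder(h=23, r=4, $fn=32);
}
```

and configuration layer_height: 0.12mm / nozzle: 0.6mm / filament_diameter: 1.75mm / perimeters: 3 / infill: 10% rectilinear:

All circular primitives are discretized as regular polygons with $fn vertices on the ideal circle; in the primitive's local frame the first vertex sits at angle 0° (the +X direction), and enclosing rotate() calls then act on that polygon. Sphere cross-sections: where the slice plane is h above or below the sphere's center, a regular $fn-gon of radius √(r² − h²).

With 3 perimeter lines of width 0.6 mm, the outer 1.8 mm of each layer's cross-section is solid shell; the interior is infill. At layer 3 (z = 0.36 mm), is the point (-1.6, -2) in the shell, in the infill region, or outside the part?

At z = 0.36 mm: the cone: at t=0.027 of its height the radius interpolates to r₁+(r₂−r₁)t = 4.933, giving a regular 32-gon of that circumradius; the cube at (9.5, 4) does not reach this height (z outside [0.5, 21]); the sphere at (15.5, 0.5): section is a regular 32-gon, circumradius = √(r²−h²) = √(9.5²−2.36²) = 9.202; the cylinder at (8, 10) is absent (z outside [0.5, 23.5]); After the difference (first − rest): starting from the cone, the r=9.5 sphere at (15.5, 0.5) misses the remaining region (no effect) — 1 connected region. Overall, the cross-section is a single solid region. The nearest boundary edge runs (-2.74, -4.10)→(-3.49, -3.49); distance from the point to it = 2.35 mm. The point is inside the cross-section and 2.35 mm from the nearest boundary — more than the 1.8 mm shell width (3 × 0.6), so it's in the infill interior.

infill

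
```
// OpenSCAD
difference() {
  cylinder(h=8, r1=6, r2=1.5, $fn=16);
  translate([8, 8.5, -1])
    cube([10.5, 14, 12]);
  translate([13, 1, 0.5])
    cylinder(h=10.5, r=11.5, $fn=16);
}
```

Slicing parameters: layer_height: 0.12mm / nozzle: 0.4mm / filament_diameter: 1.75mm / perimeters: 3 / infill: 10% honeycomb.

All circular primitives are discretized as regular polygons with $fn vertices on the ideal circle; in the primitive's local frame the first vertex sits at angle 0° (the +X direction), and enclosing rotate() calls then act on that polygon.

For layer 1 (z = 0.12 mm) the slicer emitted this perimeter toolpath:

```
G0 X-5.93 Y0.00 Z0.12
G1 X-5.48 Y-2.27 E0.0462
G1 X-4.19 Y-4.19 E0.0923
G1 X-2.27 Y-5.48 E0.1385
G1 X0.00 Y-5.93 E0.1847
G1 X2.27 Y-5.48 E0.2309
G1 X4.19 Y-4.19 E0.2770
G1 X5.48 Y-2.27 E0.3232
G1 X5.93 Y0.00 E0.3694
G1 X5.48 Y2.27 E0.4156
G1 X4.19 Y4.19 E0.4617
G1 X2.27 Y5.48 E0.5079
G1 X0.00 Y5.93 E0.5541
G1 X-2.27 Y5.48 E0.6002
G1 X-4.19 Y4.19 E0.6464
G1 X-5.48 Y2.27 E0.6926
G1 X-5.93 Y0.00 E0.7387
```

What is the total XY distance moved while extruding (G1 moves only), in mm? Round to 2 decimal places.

Sum the Euclidean lengths of each G1 segment: total = 37.02 mm.

37.02 mm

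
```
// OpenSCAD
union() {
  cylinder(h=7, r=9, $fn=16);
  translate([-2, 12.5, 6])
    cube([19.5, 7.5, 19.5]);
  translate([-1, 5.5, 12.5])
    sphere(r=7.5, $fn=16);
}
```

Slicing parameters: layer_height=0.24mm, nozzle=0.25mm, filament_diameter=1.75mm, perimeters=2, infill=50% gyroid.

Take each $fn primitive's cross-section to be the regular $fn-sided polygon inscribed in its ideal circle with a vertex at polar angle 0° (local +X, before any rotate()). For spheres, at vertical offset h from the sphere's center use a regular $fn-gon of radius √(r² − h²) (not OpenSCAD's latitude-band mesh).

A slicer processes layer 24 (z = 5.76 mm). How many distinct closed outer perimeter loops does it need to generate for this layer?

1

At z = 5.76 mm: the cylinder: section is a regular 16-gon, circumradius r=9; the cube at (-2, 12.5) is absent (z outside [6, 25.5]); the r=7.5 sphere at (-1, 5.5) contributes a regular 16-gon of circumradius √(7.5²−6.74²) = 3.290; Taking the union: the r=7.5 sphere at (-1, 5.5) lies entirely inside the r=9 cylinder, so the union is just the r=9 cylinder — 1 connected region. The result has 1 disconnected region.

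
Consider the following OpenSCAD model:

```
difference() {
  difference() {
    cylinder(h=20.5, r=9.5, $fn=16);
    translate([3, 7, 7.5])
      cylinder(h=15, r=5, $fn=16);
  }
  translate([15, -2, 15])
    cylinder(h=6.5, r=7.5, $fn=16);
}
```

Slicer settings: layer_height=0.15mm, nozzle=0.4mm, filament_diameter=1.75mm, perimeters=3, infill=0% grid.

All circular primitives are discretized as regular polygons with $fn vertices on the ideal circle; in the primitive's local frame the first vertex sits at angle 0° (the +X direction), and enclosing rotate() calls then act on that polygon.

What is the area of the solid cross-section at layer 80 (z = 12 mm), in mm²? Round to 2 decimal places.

At z = 12 mm: the r=9.5 cylinder contributes a regular 16-gon of circumradius 9.5 (area = (16/2)·9.500²·sin(360°/16) = 276.30 mm²); the r=5 cylinder at (3, 7) gives a regular 16-gon of circumradius 5 (constant along its height) (area = (16/2)·5.000²·sin(360°/16) = 76.54 mm²); After the difference (first − rest): starting from the r=9.5 cylinder (276.30 mm²), the r=5 cylinder at (3, 7) partially overlaps it — only the 51.25 mm² overlap (of its 76.54 mm²) is removed, clipping the outline — area = 225.05 mm²; the cylinder at (15, -2) does not reach this height (z outside [15, 21.5]); Subtracting the remaining from the first: none of the subtracted shapes is present at this height, so the result so far is unchanged — area = 225.05 mm². Overall, the cross-section is a single solid region. Net area = 225.05 mm².

225.05 mm²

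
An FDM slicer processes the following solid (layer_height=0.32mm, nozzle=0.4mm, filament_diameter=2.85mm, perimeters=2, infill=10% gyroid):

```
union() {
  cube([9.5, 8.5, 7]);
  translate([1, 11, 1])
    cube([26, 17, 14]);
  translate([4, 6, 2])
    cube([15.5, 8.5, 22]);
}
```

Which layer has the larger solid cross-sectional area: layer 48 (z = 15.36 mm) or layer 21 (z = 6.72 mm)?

Layer 48 (z = 15.36): the cube is not intersected at this z (z outside [0, 7]); the cube at (1, 11) is not intersected at this z (z outside [1, 15]); the cube at (4, 6) (footprint 15.5×8.5) is included at this height (area 131.75 mm²); Taking the union: only the 15.5×8.5 cube at (4, 6) is present, so the union is just that shape — area = 131.75 mm². So its area = 131.75 mm². Layer 21 (z = 6.72): the cube (footprint 9.5×8.5) is included at this height (area 80.75 mm²); the cube at (1, 11) is present — its section is the full 26×17 rectangle (area 442.00 mm²); the 15.5×8.5 cube at (4, 6) contributes its full rectangle (area 131.75 mm²); Taking the union: the regions partially overlap — summed areas 654.50 mm² minus the doubly-counted overlap 68.00 mm² gives 586.50 mm² — area = 586.50 mm². So its area = 586.50 mm². Layer 21 is larger (586.50 vs 131.75 mm²).

layer 21 (z = 6.72 mm)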